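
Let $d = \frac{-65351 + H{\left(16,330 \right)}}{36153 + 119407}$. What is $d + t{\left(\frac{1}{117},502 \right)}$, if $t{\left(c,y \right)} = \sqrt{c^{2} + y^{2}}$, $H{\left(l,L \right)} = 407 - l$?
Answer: $- \frac{1624}{3889} + \frac{\sqrt{3449682757}}{117} \approx 501.58$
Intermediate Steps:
$d = - \frac{1624}{3889}$ ($d = \frac{-65351 + \left(407 - 16\right)}{36153 + 119407} = \frac{-65351 + \left(407 - 16\right)}{155560} = \left(-65351 + 391\right) \frac{1}{155560} = \left(-64960\right) \frac{1}{155560} = - \frac{1624}{3889} \approx -0.41759$)
$d + t{\left(\frac{1}{117},502 \right)} = - \frac{1624}{3889} + \sqrt{\left(\frac{1}{117}\right)^{2} + 502^{2}} = - \frac{1624}{3889} + \sqrt{\left(\frac{1}{117}\right)^{2} + 252004} = - \frac{1624}{3889} + \sqrt{\frac{1}{13689} + 252004} = - \frac{1624}{3889} + \sqrt{\frac{3449682757}{13689}} = - \frac{1624}{3889} + \frac{\sqrt{3449682757}}{117}$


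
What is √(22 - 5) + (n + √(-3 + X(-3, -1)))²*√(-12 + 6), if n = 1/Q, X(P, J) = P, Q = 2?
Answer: -6 + √17 - 23*I*√6/4 ≈ -1.8769 - 14.085*I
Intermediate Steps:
n = ½ (n = 1/2 = ½ ≈ 0.50000)
√(22 - 5) + (n + √(-3 + X(-3, -1)))²*√(-12 + 6) = √(22 - 5) + (½ + √(-3 - 3))²*√(-12 + 6) = √17 + (½ + √(-6))²*√(-6) = √17 + (½ + I*√6)²*(I*√6) = √17 + I*√6*(½ + I*√6)²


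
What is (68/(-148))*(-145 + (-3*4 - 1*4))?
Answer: 2737/37 ≈ 73.973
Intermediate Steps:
(68/(-148))*(-145 + (-3*4 - 1*4)) = (68*(-1/148))*(-145 + (-12 - 4)) = -17*(-145 - 16)/37 = -17/37*(-161) = 2737/37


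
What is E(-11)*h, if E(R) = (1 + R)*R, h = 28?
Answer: 3080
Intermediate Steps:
E(R) = R*(1 + R)
E(-11)*h = -11*(1 - 11)*28 = -11*(-10)*28 = 110*28 = 3080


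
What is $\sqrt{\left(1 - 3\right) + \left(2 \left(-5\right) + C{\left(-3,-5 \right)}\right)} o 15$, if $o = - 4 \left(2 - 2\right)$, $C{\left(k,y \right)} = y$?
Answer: $0$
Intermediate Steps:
$o = 0$ ($o = \left(-4\right) 0 = 0$)
$\sqrt{\left(1 - 3\right) + \left(2 \left(-5\right) + C{\left(-3,-5 \right)}\right)} o 15 = \sqrt{\left(1 - 3\right) + \left(2 \left(-5\right) - 5\right)} 0 \cdot 15 = \sqrt{-2 - 15} \cdot 0 \cdot 15 = \sqrt{-17} \cdot 0 \cdot 15 = i \sqrt{17} \cdot 0 \cdot 15 = 0 \cdot 15 = 0$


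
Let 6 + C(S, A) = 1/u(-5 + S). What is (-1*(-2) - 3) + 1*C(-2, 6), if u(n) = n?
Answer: -50/7 ≈ -7.1429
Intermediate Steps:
C(S, A) = -6 + 1/(-5 + S)
(-1*(-2) - 3) + 1*C(-2, 6) = (-1*(-2) - 3) + 1*((31 - 6*(-2))/(-5 - 2)) = (2 - 3) + 1*((31 + 12)/(-7)) = -1 + 1*(-⅐*43) = -1 + 1*(-43/7) = -1 - 43/7 = -50/7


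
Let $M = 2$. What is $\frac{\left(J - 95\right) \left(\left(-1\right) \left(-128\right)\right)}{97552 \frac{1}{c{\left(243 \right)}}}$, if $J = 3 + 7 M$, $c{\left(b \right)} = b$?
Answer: $- \frac{11664}{469} \approx -24.87$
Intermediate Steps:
$J = 17$ ($J = 3 + 7 \cdot 2 = 3 + 14 = 17$)
$\frac{\left(J - 95\right) \left(\left(-1\right) \left(-128\right)\right)}{97552 \frac{1}{c{\left(243 \right)}}} = \frac{\left(17 - 95\right) \left(\left(-1\right) \left(-128\right)\right)}{97552 \cdot \frac{1}{243}} = \frac{\left(-78\right) 128}{97552 \cdot \frac{1}{243}} = - \frac{9984}{\frac{97552}{243}} = \left(-9984\right) \frac{243}{97552} = - \frac{11664}{469}$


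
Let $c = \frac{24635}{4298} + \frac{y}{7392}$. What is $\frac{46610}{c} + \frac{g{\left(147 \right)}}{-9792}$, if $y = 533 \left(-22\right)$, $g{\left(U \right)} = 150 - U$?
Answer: $\frac{2241861888353}{199387968} \approx 11244.0$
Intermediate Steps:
$y = -11726$
$c = \frac{61087}{14736}$ ($c = \frac{24635}{4298} - \frac{11726}{7392} = 24635 \cdot \frac{1}{4298} - \frac{533}{336} = \frac{24635}{4298} - \frac{533}{336} = \frac{61087}{14736} \approx 4.1454$)
$\frac{46610}{c} + \frac{g{\left(147 \right)}}{-9792} = \frac{46610}{\frac{61087}{14736}} + \frac{150 - 147}{-9792} = 46610 \cdot \frac{14736}{61087} + \left(150 - 147\right) \left(- \frac{1}{9792}\right) = \frac{686844960}{61087} + 3 \left(- \frac{1}{9792}\right) = \frac{686844960}{61087} - \frac{1}{3264} = \frac{2241861888353}{199387968}$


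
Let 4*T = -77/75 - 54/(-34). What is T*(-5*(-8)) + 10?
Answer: 3982/255 ≈ 15.616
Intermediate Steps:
T = 179/1275 (T = (-77/75 - 54/(-34))/4 = (-77*1/75 - 54*(-1/34))/4 = (-77/75 + 27/17)/4 = (1/4)*(716/1275) = 179/1275 ≈ 0.14039)
T*(-5*(-8)) + 10 = 179*(-5*(-8))/1275 + 10 = (179/1275)*40 + 10 = 1432/255 + 10 = 3982/255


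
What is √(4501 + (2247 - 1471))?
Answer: √5277 ≈ 72.643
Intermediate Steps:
√(4501 + (2247 - 1471)) = √(4501 + 776) = √5277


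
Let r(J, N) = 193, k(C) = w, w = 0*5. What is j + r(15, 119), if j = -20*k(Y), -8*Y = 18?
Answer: 193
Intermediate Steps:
Y = -9/4 (Y = -⅛*18 = -9/4 ≈ -2.2500)
w = 0
k(C) = 0
j = 0 (j = -20*0 = 0)
j + r(15, 119) = 0 + 193 = 193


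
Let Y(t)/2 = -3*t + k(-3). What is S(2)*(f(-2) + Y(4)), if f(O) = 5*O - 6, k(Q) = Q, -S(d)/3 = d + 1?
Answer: 414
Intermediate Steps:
S(d) = -3 - 3*d (S(d) = -3*(d + 1) = -3*(1 + d) = -3 - 3*d)
f(O) = -6 + 5*O
Y(t) = -6 - 6*t (Y(t) = 2*(-3*t - 3) = 2*(-3 - 3*t) = -6 - 6*t)
S(2)*(f(-2) + Y(4)) = (-3 - 3*2)*((-6 + 5*(-2)) + (-6 - 6*4)) = (-3 - 6)*((-6 - 10) + (-6 - 24)) = -9*(-16 - 30) = -9*(-46) = 414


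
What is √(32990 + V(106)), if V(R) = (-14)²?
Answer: √33186 ≈ 182.17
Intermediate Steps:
V(R) = 196
√(32990 + V(106)) = √(32990 + 196) = √33186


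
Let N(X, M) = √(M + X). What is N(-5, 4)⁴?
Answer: 1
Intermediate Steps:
N(-5, 4)⁴ = (√(4 - 5))⁴ = (√(-1))⁴ = I⁴ = 1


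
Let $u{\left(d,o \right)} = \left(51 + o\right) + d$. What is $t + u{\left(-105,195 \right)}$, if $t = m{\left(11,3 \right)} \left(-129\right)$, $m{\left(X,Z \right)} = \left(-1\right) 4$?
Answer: $657$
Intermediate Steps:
$m{\left(X,Z \right)} = -4$
$u{\left(d,o \right)} = 51 + d + o$
$t = 516$ ($t = \left(-4\right) \left(-129\right) = 516$)
$t + u{\left(-105,195 \right)} = 516 + \left(51 - 105 + 195\right) = 516 + 141 = 657$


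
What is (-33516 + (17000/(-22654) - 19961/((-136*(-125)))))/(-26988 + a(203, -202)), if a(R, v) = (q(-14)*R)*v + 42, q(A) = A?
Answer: -6454178042247/105356346142000 ≈ -0.061260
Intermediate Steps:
a(R, v) = 42 - 14*R*v (a(R, v) = (-14*R)*v + 42 = -14*R*v + 42 = 42 - 14*R*v)
(-33516 + (17000/(-22654) - 19961/((-136*(-125)))))/(-26988 + a(203, -202)) = (-33516 + (17000/(-22654) - 19961/((-136*(-125)))))/(-26988 + (42 - 14*203*(-202))) = (-33516 + (17000*(-1/22654) - 19961/17000))/(-26988 + (42 + 574084)) = (-33516 + (-8500/11327 - 19961*1/17000))/(-26988 + 574126) = (-33516 + (-8500/11327 - 19961/17000))/547138 = (-33516 - 370598247/192559000)*(1/547138) = -6454178042247/192559000*1/547138 = -6454178042247/105356346142000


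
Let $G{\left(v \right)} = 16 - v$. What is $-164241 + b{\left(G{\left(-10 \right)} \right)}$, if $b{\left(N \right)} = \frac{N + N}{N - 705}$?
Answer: $- \frac{111519691}{679} \approx -1.6424 \cdot 10^{5}$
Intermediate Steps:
$b{\left(N \right)} = \frac{2 N}{-705 + N}$
$-164241 + b{\left(G{\left(-10 \right)} \right)} = -164241 + \frac{2 \left(16 - -10\right)}{-705 + \left(16 - -10\right)} = -164241 + \frac{2 \left(16 + 10\right)}{-705 + \left(16 + 10\right)} = -164241 + 2 \cdot 26 \frac{1}{-705 + 26} = -164241 + 2 \cdot 26 \frac{1}{-679} = -164241 + 2 \cdot 26 \left(- \frac{1}{679}\right) = -164241 - \frac{52}{679} = - \frac{111519691}{679}$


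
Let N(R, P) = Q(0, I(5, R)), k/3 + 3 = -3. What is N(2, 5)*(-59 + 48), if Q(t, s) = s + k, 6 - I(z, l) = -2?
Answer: 110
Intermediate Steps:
k = -18 (k = -9 + 3*(-3) = -9 - 9 = -18)
I(z, l) = 8 (I(z, l) = 6 - 1*(-2) = 6 + 2 = 8)
Q(t, s) = -18 + s (Q(t, s) = s - 18 = -18 + s)
N(R, P) = -10 (N(R, P) = -18 + 8 = -10)
N(2, 5)*(-59 + 48) = -10*(-59 + 48) = -10*(-11) = 110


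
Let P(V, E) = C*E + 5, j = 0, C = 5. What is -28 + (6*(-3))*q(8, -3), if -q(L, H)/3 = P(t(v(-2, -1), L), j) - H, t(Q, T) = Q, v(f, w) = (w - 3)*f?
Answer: 404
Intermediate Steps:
v(f, w) = f*(-3 + w) (v(f, w) = (-3 + w)*f = f*(-3 + w))
P(V, E) = 5 + 5*E (P(V, E) = 5*E + 5 = 5 + 5*E)
q(L, H) = -15 + 3*H (q(L, H) = -3*((5 + 5*0) - H) = -3*((5 + 0) - H) = -3*(5 - H) = -15 + 3*H)
-28 + (6*(-3))*q(8, -3) = -28 + (6*(-3))*(-15 + 3*(-3)) = -28 - 18*(-15 - 9) = -28 - 18*(-24) = -28 + 432 = 404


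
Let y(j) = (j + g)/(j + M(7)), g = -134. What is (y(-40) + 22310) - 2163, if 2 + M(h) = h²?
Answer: 140855/7 ≈ 20122.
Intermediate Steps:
M(h) = -2 + h²
y(j) = (-134 + j)/(47 + j) (y(j) = (j - 134)/(j + (-2 + 7²)) = (-134 + j)/(j + (-2 + 49)) = (-134 + j)/(j + 47) = (-134 + j)/(47 + j))
(y(-40) + 22310) - 2163 = ((-134 - 40)/(47 - 40) + 22310) - 2163 = (-174/7 + 22310) - 2163 = 155996/7 - 2163 = 140855/7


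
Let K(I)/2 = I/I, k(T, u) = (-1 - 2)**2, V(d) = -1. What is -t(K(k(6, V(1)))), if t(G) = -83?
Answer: 83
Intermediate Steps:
k(T, u) = 9 (k(T, u) = (-3)**2 = 9)
K(I) = 2 (K(I) = 2*(I/I) = 2*1 = 2)
-t(K(k(6, V(1)))) = -1*(-83) = 83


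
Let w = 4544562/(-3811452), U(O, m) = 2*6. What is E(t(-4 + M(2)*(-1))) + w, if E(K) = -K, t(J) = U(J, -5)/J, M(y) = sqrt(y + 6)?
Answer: 3054025/635242 - 3*sqrt(2) ≈ 0.56502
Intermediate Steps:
U(O, m) = 12
M(y) = sqrt(6 + y)
t(J) = 12/J
w = -757427/635242 (w = 4544562*(-1/3811452) = -757427/635242 ≈ -1.1923)
E(t(-4 + M(2)*(-1))) + w = -12/(-4 + sqrt(6 + 2)*(-1)) - 757427/635242 = -12/(-4 + sqrt(8)*(-1)) - 757427/635242 = -12/(-4 + (2*sqrt(2))*(-1)) - 757427/635242 = -12/(-4 - 2*sqrt(2)) - 757427/635242 = -757427/635242 - 12/(-4 - 2*sqrt(2))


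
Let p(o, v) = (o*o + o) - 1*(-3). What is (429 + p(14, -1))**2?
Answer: 412164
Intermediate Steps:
p(o, v) = 3 + o + o**2 (p(o, v) = (o**2 + o) + 3 = (o + o**2) + 3 = 3 + o + o**2)
(429 + p(14, -1))**2 = (429 + (3 + 14 + 14**2))**2 = (429 + (3 + 14 + 196))**2 = (429 + 213)**2 = 642**2 = 412164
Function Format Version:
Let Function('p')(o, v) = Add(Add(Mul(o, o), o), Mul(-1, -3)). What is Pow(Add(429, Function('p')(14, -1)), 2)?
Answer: 412164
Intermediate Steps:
Function('p')(o, v) = Add(3, o, Pow(o, 2)) (Function('p')(o, v) = Add(Add(Pow(o, 2), o), 3) = Add(Add(o, Pow(o, 2)), 3) = Add(3, o, Pow(o, 2)))
Pow(Add(429, Function('p')(14, -1)), 2) = Pow(Add(429, Add(3, 14, Pow(14, 2))), 2) = Pow(Add(429, Add(3, 14, 196)), 2) = Pow(Add(429, 213), 2) = Pow(642, 2) = 412164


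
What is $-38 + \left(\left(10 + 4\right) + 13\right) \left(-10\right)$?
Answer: $-308$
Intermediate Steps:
$-38 + \left(\left(10 + 4\right) + 13\right) \left(-10\right) = -38 + \left(14 + 13\right) \left(-10\right) = -38 + 27 \left(-10\right) = -38 - 270 = -308$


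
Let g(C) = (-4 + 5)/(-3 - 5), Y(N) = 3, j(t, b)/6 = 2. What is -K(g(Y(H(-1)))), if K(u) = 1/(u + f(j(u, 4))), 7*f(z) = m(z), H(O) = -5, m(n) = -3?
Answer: 56/31 ≈ 1.8065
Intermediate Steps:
j(t, b) = 12 (j(t, b) = 6*2 = 12)
f(z) = -3/7 (f(z) = (⅐)*(-3) = -3/7)
g(C) = -⅛ (g(C) = 1/(-8) = 1*(-⅛) = -⅛)
K(u) = 1/(-3/7 + u) (K(u) = 1/(u - 3/7) = 1/(-3/7 + u))
-K(g(Y(H(-1)))) = -7/(-3 + 7*(-⅛)) = -7/(-3 - 7/8) = -7/(-31/8) = -7*(-8)/31 = -1*(-56/31) = 56/31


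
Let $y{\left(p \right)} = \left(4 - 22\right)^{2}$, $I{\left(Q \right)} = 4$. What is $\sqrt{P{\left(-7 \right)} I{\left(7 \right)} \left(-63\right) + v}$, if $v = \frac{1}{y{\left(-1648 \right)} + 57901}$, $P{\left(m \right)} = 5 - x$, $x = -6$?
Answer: $\frac{i \sqrt{375899898971}}{11645} \approx 52.65 i$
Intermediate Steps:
$P{\left(m \right)} = 11$ ($P{\left(m \right)} = 5 - -6 = 5 + 6 = 11$)
$y{\left(p \right)} = 324$ ($y{\left(p \right)} = \left(-18\right)^{2} = 324$)
$v = \frac{1}{58225}$ ($v = \frac{1}{324 + 57901} = \frac{1}{58225} \approx 1.7175 \cdot 10^{-5}$)
$\sqrt{P{\left(-7 \right)} I{\left(7 \right)} \left(-63\right) + v} = \sqrt{11 \cdot 4 \left(-63\right) + \frac{1}{58225}} = \sqrt{44 \left(-63\right) + \frac{1}{58225}} = \sqrt{-2772 + \frac{1}{58225}} = \sqrt{- \frac{161399699}{58225}} = \frac{i \sqrt{375899898971}}{11645}$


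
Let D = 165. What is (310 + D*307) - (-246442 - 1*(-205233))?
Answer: 92174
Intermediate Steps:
(310 + D*307) - (-246442 - 1*(-205233)) = (310 + 165*307) - (-246442 - 1*(-205233)) = (310 + 50655) - (-246442 + 205233) = 50965 - 1*(-41209) = 50965 + 41209 = 92174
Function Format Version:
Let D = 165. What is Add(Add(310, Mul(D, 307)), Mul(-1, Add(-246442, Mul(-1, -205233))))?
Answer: 92174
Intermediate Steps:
Add(Add(310, Mul(D, 307)), Mul(-1, Add(-246442, Mul(-1, -205233)))) = Add(Add(310, Mul(165, 307)), Mul(-1, Add(-246442, Mul(-1, -205233)))) = Add(Add(310, 50655), Mul(-1, Add(-246442, 205233))) = Add(50965, Mul(-1, -41209)) = Add(50965, 41209) = 92174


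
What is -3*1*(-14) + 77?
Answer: 119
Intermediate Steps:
-3*1*(-14) + 77 = -3*(-14) + 77 = 42 + 77 = 119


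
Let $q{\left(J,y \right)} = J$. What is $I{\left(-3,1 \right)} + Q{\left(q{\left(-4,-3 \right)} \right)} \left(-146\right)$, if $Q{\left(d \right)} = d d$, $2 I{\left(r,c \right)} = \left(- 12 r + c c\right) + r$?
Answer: $-2319$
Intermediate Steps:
$I{\left(r,c \right)} = \frac{c^{2}}{2} - \frac{11 r}{2}$ ($I{\left(r,c \right)} = \frac{\left(- 12 r + c c\right) + r}{2} = \frac{\left(- 12 r + c^{2}\right) + r}{2} = \frac{\left(c^{2} - 12 r\right) + r}{2} = \frac{c^{2} - 11 r}{2} = \frac{c^{2}}{2} - \frac{11 r}{2}$)
$Q{\left(d \right)} = d^{2}$
$I{\left(-3,1 \right)} + Q{\left(q{\left(-4,-3 \right)} \right)} \left(-146\right) = \left(\frac{1^{2}}{2} - - \frac{33}{2}\right) + \left(-4\right)^{2} \left(-146\right) = \left(\frac{1}{2} \cdot 1 + \frac{33}{2}\right) + 16 \left(-146\right) = \left(\frac{1}{2} + \frac{33}{2}\right) - 2336 = 17 - 2336 = -2319$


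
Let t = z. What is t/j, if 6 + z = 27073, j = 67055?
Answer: 27067/67055 ≈ 0.40365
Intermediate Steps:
z = 27067 (z = -6 + 27073 = 27067)
t = 27067
t/j = 27067/67055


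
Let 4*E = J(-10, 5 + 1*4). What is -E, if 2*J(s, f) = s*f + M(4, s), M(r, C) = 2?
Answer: 11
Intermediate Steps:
J(s, f) = 1 + f*s/2 (J(s, f) = (s*f + 2)/2 = (f*s + 2)/2 = (2 + f*s)/2 = 1 + f*s/2)
E = -11 (E = (1 + (½)*(5 + 1*4)*(-10))/4 = (1 + (½)*(5 + 4)*(-10))/4 = (1 + (½)*9*(-10))/4 = (1 - 45)/4 = (¼)*(-44) = -11)
-E = -1*(-11) = 11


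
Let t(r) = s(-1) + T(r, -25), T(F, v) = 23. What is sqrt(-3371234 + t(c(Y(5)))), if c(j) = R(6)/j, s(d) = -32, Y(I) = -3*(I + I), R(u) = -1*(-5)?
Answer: I*sqrt(3371243) ≈ 1836.1*I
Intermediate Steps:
R(u) = 5
Y(I) = -6*I
c(j) = 5/j
t(r) = -9 (t(r) = -32 + 23 = -9)
sqrt(-3371234 + t(c(Y(5)))) = sqrt(-3371234 - 9) = sqrt(-3371243) = I*sqrt(3371243)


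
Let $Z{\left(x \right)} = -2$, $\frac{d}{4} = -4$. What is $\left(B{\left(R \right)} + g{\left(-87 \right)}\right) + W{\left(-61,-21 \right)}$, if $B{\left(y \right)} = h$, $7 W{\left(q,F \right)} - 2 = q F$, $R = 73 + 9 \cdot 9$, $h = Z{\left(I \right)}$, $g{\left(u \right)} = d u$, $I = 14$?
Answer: $\frac{11013}{7} \approx 1573.3$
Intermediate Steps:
$d = -16$ ($d = 4 \left(-4\right) = -16$)
$g{\left(u \right)} = - 16 u$
$h = -2$
$R = 154$ ($R = 73 + 81 = 154$)
$W{\left(q,F \right)} = \frac{2}{7} + \frac{F q}{7}$ ($W{\left(q,F \right)} = \frac{2}{7} + \frac{q F}{7} = \frac{2}{7} + \frac{F q}{7}$)
$B{\left(y \right)} = -2$
$\left(B{\left(R \right)} + g{\left(-87 \right)}\right) + W{\left(-61,-21 \right)} = \left(-2 - -1392\right) + \left(\frac{2}{7} + \frac{1}{7} \left(-21\right) \left(-61\right)\right) = \left(-2 + 1392\right) + \left(\frac{2}{7} + 183\right) = 1390 + \frac{1283}{7} = \frac{11013}{7}$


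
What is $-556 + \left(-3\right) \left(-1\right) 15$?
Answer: $-511$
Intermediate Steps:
$-556 + \left(-3\right) \left(-1\right) 15 = -556 + 3 \cdot 15 = -556 + 45 = -511$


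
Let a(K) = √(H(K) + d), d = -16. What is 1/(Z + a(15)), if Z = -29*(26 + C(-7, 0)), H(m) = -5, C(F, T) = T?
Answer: -754/568537 - I*√21/568537 ≈ -0.0013262 - 8.0603e-6*I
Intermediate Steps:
Z = -754 (Z = -29*(26 + 0) = -29*26 = -754)
a(K) = I*√21 (a(K) = √(-5 - 16) = √(-21) = I*√21)
1/(Z + a(15)) = 1/(-754 + I*√21)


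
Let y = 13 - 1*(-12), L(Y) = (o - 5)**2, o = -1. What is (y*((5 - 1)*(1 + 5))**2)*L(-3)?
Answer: 518400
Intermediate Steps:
L(Y) = 36 (L(Y) = (-1 - 5)**2 = (-6)**2 = 36)
y = 25 (y = 13 + 12 = 25)
(y*((5 - 1)*(1 + 5))**2)*L(-3) = (25*((5 - 1)*(1 + 5))**2)*36 = (25*(4*6)**2)*36 = (25*24**2)*36 = (25*576)*36 = 14400*36 = 518400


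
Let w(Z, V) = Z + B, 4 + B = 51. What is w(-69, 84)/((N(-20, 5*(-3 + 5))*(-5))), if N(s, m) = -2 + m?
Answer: 11/20 ≈ 0.55000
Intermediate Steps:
B = 47 (B = -4 + 51 = 47)
w(Z, V) = 47 + Z (w(Z, V) = Z + 47 = 47 + Z)
w(-69, 84)/((N(-20, 5*(-3 + 5))*(-5))) = (47 - 69)/(((-2 + 5*(-3 + 5))*(-5))) = -22*(-1/(5*(-2 + 5*2))) = -22*(-1/(5*(-2 + 10))) = -22/(8*(-5)) = -22/(-40) = -22*(-1/40) = 11/20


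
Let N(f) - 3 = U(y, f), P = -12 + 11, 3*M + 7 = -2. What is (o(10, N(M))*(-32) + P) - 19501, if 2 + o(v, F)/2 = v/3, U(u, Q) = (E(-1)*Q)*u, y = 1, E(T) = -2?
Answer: -58762/3 ≈ -19587.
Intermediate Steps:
M = -3 (M = -7/3 + (⅓)*(-2) = -7/3 - ⅔ = -3)
P = -1
U(u, Q) = -2*Q*u (U(u, Q) = (-2*Q)*u = -2*Q*u)
N(f) = 3 - 2*f (N(f) = 3 - 2*f*1 = 3 - 2*f)
o(v, F) = -4 + 2*v/3 (o(v, F) = -4 + 2*(v/3) = -4 + 2*v/3)
(o(10, N(M))*(-32) + P) - 19501 = ((-4 + (⅔)*10)*(-32) - 1) - 19501 = ((-4 + 20/3)*(-32) - 1) - 19501 = ((8/3)*(-32) - 1) - 19501 = (-256/3 - 1) - 19501 = -259/3 - 19501 = -58762/3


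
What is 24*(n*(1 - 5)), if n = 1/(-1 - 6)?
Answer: 96/7 ≈ 13.714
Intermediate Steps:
n = -⅐ (n = 1/(-7) = -⅐ ≈ -0.14286)
24*(n*(1 - 5)) = 24*(-(1 - 5)/7) = 24*(-⅐*(-4)) = 24*(4/7) = 96/7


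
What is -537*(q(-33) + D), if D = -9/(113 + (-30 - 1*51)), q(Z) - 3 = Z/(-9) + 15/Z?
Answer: -1121077/352 ≈ -3184.9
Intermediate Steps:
q(Z) = 3 + 15/Z - Z/9 (q(Z) = 3 + (Z/(-9) + 15/Z) = 3 + (Z*(-⅑) + 15/Z) = 3 + (-Z/9 + 15/Z) = 3 + (15/Z - Z/9) = 3 + 15/Z - Z/9)
D = -9/32 (D = -9/(113 + (-30 - 51)) = -9/(113 - 81) = -9/32 ≈ -0.28125)
-537*(q(-33) + D) = -537*((3 + 15/(-33) - ⅑*(-33)) - 9/32) = -537*((3 + 15*(-1/33) + 11/3) - 9/32) = -537*((3 - 5/11 + 11/3) - 9/32) = -537*(205/33 - 9/32) = -537*6263/1056 = -1121077/352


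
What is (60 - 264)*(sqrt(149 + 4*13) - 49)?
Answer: 9996 - 204*sqrt(201) ≈ 7103.8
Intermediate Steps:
(60 - 264)*(sqrt(149 + 4*13) - 49) = -204*(sqrt(149 + 52) - 49) = -204*(sqrt(201) - 49) = -204*(-49 + sqrt(201)) = 9996 - 204*sqrt(201)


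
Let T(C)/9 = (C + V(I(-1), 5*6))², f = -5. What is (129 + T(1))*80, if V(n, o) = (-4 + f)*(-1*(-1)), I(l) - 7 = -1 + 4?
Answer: 56400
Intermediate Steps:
I(l) = 10 (I(l) = 7 + (-1 + 4) = 7 + 3 = 10)
V(n, o) = -9 (V(n, o) = (-4 - 5)*(-1*(-1)) = -9*1 = -9)
T(C) = 9*(-9 + C)² (T(C) = 9*(C - 9)² = 9*(-9 + C)²)
(129 + T(1))*80 = (129 + 9*(-9 + 1)²)*80 = (129 + 9*(-8)²)*80 = (129 + 9*64)*80 = (129 + 576)*80 = 705*80 = 56400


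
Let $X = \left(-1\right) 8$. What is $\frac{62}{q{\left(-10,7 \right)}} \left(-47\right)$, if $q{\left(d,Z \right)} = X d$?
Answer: $- \frac{1457}{40} \approx -36.425$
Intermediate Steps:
$X = -8$
$q{\left(d,Z \right)} = - 8 d$
$\frac{62}{q{\left(-10,7 \right)}} \left(-47\right) = \frac{62}{\left(-8\right) \left(-10\right)} \left(-47\right) = \frac{62}{80} \left(-47\right) = 62 \cdot \frac{1}{80} \left(-47\right) = \frac{31}{40} \left(-47\right) = - \frac{1457}{40}$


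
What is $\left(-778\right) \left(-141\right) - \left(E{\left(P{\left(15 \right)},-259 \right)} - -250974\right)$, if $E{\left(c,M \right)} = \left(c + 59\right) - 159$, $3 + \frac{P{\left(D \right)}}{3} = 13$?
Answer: $-141206$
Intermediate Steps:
$P{\left(D \right)} = 30$ ($P{\left(D \right)} = -9 + 3 \cdot 13 = -9 + 39 = 30$)
$E{\left(c,M \right)} = -100 + c$ ($E{\left(c,M \right)} = \left(59 + c\right) - 159 = -100 + c$)
$\left(-778\right) \left(-141\right) - \left(E{\left(P{\left(15 \right)},-259 \right)} - -250974\right) = \left(-778\right) \left(-141\right) - \left(\left(-100 + 30\right) - -250974\right) = 109698 - \left(-70 + 250974\right) = 109698 - 250904 = -141206$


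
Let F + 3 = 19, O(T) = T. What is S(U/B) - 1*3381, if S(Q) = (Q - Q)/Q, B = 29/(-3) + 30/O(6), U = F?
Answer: -3381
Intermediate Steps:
F = 16 (F = -3 + 19 = 16)
U = 16
B = -14/3 (B = 29/(-3) + 30/6 = 29*(-⅓) + 30*(⅙) = -29/3 + 5 = -14/3 ≈ -4.6667)
S(Q) = 0 (S(Q) = 0/Q = 0)
S(U/B) - 1*3381 = 0 - 1*3381 = 0 - 3381 = -3381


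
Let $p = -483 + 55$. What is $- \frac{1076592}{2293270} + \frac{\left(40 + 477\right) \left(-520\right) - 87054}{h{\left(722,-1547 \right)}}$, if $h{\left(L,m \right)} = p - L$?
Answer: $\frac{40746147629}{131863025} \approx 309.0$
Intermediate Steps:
$p = -428$
$h{\left(L,m \right)} = -428 - L$
$- \frac{1076592}{2293270} + \frac{\left(40 + 477\right) \left(-520\right) - 87054}{h{\left(722,-1547 \right)}} = - \frac{1076592}{2293270} + \frac{\left(40 + 477\right) \left(-520\right) - 87054}{-428 - 722} = \left(-1076592\right) \frac{1}{2293270} + \frac{517 \left(-520\right) - 87054}{-428 - 722} = - \frac{538296}{1146635} + \frac{-268840 - 87054}{-1150} = - \frac{538296}{1146635} - - \frac{177947}{575} = - \frac{538296}{1146635} + \frac{177947}{575} = \frac{40746147629}{131863025}$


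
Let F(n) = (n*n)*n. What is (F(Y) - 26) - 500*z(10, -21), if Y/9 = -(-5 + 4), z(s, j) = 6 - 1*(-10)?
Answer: -7297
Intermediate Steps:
z(s, j) = 16 (z(s, j) = 6 + 10 = 16)
Y = 9 (Y = 9*(-(-5 + 4)) = 9*(-1*(-1)) = 9*1 = 9)
F(n) = n³ (F(n) = n²*n = n³)
(F(Y) - 26) - 500*z(10, -21) = (9³ - 26) - 500*16 = (729 - 26) - 8000 = 703 - 8000 = -7297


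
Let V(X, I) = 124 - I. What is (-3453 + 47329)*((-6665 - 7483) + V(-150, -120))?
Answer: -610051904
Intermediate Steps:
(-3453 + 47329)*((-6665 - 7483) + V(-150, -120)) = (-3453 + 47329)*((-6665 - 7483) + (124 - 1*(-120))) = 43876*(-14148 + (124 + 120)) = 43876*(-14148 + 244) = 43876*(-13904) = -610051904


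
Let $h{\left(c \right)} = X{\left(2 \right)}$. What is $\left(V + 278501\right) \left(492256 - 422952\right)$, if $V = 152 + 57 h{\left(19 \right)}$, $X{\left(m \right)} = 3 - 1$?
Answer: $19319668168$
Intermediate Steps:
$X{\left(m \right)} = 2$
$h{\left(c \right)} = 2$
$V = 266$ ($V = 152 + 57 \cdot 2 = 152 + 114 = 266$)
$\left(V + 278501\right) \left(492256 - 422952\right) = \left(266 + 278501\right) \left(492256 - 422952\right) = 278767 \cdot 69304 = 19319668168$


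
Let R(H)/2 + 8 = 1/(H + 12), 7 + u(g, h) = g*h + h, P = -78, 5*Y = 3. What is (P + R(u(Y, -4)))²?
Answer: 446224/49 ≈ 9106.6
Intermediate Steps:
Y = ⅗ (Y = (⅕)*3 = ⅗ ≈ 0.60000)
u(g, h) = -7 + h + g*h (u(g, h) = -7 + (g*h + h) = -7 + (h + g*h) = -7 + h + g*h)
R(H) = -16 + 2/(12 + H) (R(H) = -16 + 2/(H + 12) = -16 + 2/(12 + H))
(P + R(u(Y, -4)))² = (-78 + 2*(-95 - 8*(-7 - 4 + (⅗)*(-4)))/(12 + (-7 - 4 + (⅗)*(-4))))² = (-78 + 2*(-95 - 8*(-7 - 4 - 12/5))/(12 + (-7 - 4 - 12/5)))² = (-78 + 2*(-95 - 8*(-67/5))/(12 - 67/5))² = (-78 + 2*(-95 + 536/5)/(-7/5))² = (-78 + 2*(-5/7)*(61/5))² = (-78 - 122/7)² = (-668/7)² = 446224/49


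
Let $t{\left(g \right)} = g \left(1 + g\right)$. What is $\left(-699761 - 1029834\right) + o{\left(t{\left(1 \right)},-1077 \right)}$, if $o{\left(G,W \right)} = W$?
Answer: $-1730672$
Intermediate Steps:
$\left(-699761 - 1029834\right) + o{\left(t{\left(1 \right)},-1077 \right)} = \left(-699761 - 1029834\right) - 1077 = -1729595 - 1077 = -1730672$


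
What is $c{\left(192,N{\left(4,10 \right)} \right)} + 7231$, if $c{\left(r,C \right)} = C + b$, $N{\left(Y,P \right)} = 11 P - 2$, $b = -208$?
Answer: $7131$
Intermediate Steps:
$N{\left(Y,P \right)} = -2 + 11 P$
$c{\left(r,C \right)} = -208 + C$ ($c{\left(r,C \right)} = C - 208 = -208 + C$)
$c{\left(192,N{\left(4,10 \right)} \right)} + 7231 = \left(-208 + \left(-2 + 11 \cdot 10\right)\right) + 7231 = \left(-208 + \left(-2 + 110\right)\right) + 7231 = \left(-208 + 108\right) + 7231 = -100 + 7231 = 7131$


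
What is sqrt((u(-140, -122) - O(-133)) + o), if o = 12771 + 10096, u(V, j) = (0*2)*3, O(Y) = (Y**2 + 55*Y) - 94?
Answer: sqrt(12587) ≈ 112.19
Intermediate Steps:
O(Y) = -94 + Y**2 + 55*Y
u(V, j) = 0 (u(V, j) = 0*3 = 0)
o = 22867
sqrt((u(-140, -122) - O(-133)) + o) = sqrt((0 - (-94 + (-133)**2 + 55*(-133))) + 22867) = sqrt((0 - (-94 + 17689 - 7315)) + 22867) = sqrt((0 - 1*10280) + 22867) = sqrt((0 - 10280) + 22867) = sqrt(-10280 + 22867) = sqrt(12587)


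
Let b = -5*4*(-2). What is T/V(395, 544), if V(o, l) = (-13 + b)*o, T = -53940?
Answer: -3596/711 ≈ -5.0577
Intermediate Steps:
b = 40 (b = -20*(-2) = 40)
V(o, l) = 27*o (V(o, l) = (-13 + 40)*o = 27*o)
T/V(395, 544) = -53940/(27*395) = -53940/10665 = -53940*1/10665 = -3596/711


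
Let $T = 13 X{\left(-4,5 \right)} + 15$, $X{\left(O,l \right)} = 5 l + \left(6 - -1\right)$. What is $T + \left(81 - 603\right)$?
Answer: $-91$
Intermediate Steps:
$X{\left(O,l \right)} = 7 + 5 l$ ($X{\left(O,l \right)} = 5 l + \left(6 + 1\right) = 5 l + 7 = 7 + 5 l$)
$T = 431$ ($T = 13 \left(7 + 5 \cdot 5\right) + 15 = 13 \left(7 + 25\right) + 15 = 13 \cdot 32 + 15 = 416 + 15 = 431$)
$T + \left(81 - 603\right) = 431 + \left(81 - 603\right) = 431 - 522 = -91$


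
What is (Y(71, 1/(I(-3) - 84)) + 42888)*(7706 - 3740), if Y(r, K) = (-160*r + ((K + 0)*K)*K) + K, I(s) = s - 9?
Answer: 18437899225451/147456 ≈ 1.2504e+8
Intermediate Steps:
I(s) = -9 + s
Y(r, K) = K + K³ - 160*r (Y(r, K) = (-160*r + (K*K)*K) + K = (-160*r + K²*K) + K = (-160*r + K³) + K = (K³ - 160*r) + K = K + K³ - 160*r)
(Y(71, 1/(I(-3) - 84)) + 42888)*(7706 - 3740) = ((1/((-9 - 3) - 84) + (1/((-9 - 3) - 84))³ - 160*71) + 42888)*(7706 - 3740) = ((1/(-12 - 84) + (1/(-12 - 84))³ - 11360) + 42888)*3966 = ((1/(-96) + (1/(-96))³ - 11360) + 42888)*3966 = ((-1/96 + (-1/96)³ - 11360) + 42888)*3966 = ((-1/96 - 1/884736 - 11360) + 42888)*3966 = (-10050610177/884736 + 42888)*3966 = (27893947391/884736)*3966 = 18437899225451/147456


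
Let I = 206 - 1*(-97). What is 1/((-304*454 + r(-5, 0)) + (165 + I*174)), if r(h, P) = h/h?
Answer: -1/85128 ≈ -1.1747e-5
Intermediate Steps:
r(h, P) = 1
I = 303 (I = 206 + 97 = 303)
1/((-304*454 + r(-5, 0)) + (165 + I*174)) = 1/((-304*454 + 1) + (165 + 303*174)) = 1/((-138016 + 1) + (165 + 52722)) = 1/(-138015 + 52887) = 1/(-85128) = -1/85128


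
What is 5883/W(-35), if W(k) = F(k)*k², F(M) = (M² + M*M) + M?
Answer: 1961/986125 ≈ 0.0019886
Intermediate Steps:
F(M) = M + 2*M² (F(M) = (M² + M²) + M = 2*M² + M = M + 2*M²)
W(k) = k³*(1 + 2*k) (W(k) = (k*(1 + 2*k))*k² = k³*(1 + 2*k))
5883/W(-35) = 5883/(((-35)³*(1 + 2*(-35)))) = 5883/((-42875*(1 - 70))) = 5883/((-42875*(-69))) = 5883/2958375 = 5883*(1/2958375) = 1961/986125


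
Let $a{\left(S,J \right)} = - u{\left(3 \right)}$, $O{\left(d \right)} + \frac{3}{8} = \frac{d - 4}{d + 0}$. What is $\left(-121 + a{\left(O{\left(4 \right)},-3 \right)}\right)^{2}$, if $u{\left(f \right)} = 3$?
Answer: $15376$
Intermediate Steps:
$O{\left(d \right)} = - \frac{3}{8} + \frac{-4 + d}{d}$ ($O{\left(d \right)} = - \frac{3}{8} + \frac{d - 4}{d + 0} = - \frac{3}{8} + \frac{-4 + d}{d}$)
$a{\left(S,J \right)} = -3$ ($a{\left(S,J \right)} = \left(-1\right) 3 = -3$)
$\left(-121 + a{\left(O{\left(4 \right)},-3 \right)}\right)^{2} = \left(-121 - 3\right)^{2} = \left(-124\right)^{2} = 15376$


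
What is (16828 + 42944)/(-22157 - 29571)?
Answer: -14943/12932 ≈ -1.1555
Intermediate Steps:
(16828 + 42944)/(-22157 - 29571) = 59772/(-51728) = 59772*(-1/51728) = -14943/12932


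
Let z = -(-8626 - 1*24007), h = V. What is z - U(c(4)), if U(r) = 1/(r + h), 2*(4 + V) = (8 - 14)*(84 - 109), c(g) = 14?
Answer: 2773804/85 ≈ 32633.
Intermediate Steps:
V = 71 (V = -4 + ((8 - 14)*(84 - 109))/2 = -4 + (-6*(-25))/2 = -4 + (½)*150 = -4 + 75 = 71)
h = 71
U(r) = 1/(71 + r) (U(r) = 1/(r + 71) = 1/(71 + r))
z = 32633 (z = -(-8626 - 24007) = -1*(-32633) = 32633)
z - U(c(4)) = 32633 - 1/(71 + 14) = 32633 - 1/85 = 2773804/85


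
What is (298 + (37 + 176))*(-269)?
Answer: -137459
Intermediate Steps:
(298 + (37 + 176))*(-269) = (298 + 213)*(-269) = 511*(-269) = -137459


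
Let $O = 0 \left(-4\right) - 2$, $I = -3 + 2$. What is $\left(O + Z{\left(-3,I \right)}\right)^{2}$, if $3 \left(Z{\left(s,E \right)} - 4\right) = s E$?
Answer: $9$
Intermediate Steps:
$I = -1$
$O = -2$ ($O = 0 - 2 = -2$)
$Z{\left(s,E \right)} = 4 + \frac{E s}{3}$ ($Z{\left(s,E \right)} = 4 + \frac{s E}{3} = 4 + \frac{E s}{3}$)
$\left(O + Z{\left(-3,I \right)}\right)^{2} = \left(-2 + \left(4 + \frac{1}{3} \left(-1\right) \left(-3\right)\right)\right)^{2} = \left(-2 + \left(4 + 1\right)\right)^{2} = \left(-2 + 5\right)^{2} = 3^{2} = 9$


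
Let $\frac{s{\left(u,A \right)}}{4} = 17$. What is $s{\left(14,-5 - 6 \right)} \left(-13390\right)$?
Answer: $-910520$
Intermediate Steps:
$s{\left(u,A \right)} = 68$ ($s{\left(u,A \right)} = 4 \cdot 17 = 68$)
$s{\left(14,-5 - 6 \right)} \left(-13390\right) = 68 \left(-13390\right) = -910520$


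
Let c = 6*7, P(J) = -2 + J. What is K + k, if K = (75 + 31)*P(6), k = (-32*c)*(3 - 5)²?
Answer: -4952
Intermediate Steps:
c = 42
k = -5376 (k = (-32*42)*(3 - 5)² = -1344*(-2)² = -1344*4 = -5376)
K = 424 (K = (75 + 31)*(-2 + 6) = 106*4 = 424)
K + k = 424 - 5376 = -4952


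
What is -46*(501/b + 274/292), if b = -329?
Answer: 645679/24017 ≈ 26.884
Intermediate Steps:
-46*(501/b + 274/292) = -46*(501/(-329) + 274/292) = -46*(501*(-1/329) + 274*(1/292)) = -46*(-501/329 + 137/146) = -46*(-28073/48034) = 645679/24017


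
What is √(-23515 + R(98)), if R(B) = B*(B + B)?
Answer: I*√4307 ≈ 65.628*I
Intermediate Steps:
R(B) = 2*B² (R(B) = B*(2*B) = 2*B²)
√(-23515 + R(98)) = √(-23515 + 2*98²) = √(-23515 + 2*9604) = √(-23515 + 19208) = √(-4307) = I*√4307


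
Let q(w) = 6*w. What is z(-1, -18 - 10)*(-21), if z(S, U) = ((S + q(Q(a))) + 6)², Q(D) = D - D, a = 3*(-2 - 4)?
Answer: -525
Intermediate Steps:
a = -18 (a = 3*(-6) = -18)
Q(D) = 0
z(S, U) = (6 + S)² (z(S, U) = ((S + 6*0) + 6)² = ((S + 0) + 6)² = (S + 6)² = (6 + S)²)
z(-1, -18 - 10)*(-21) = (6 - 1)²*(-21) = 5²*(-21) = 25*(-21) = -525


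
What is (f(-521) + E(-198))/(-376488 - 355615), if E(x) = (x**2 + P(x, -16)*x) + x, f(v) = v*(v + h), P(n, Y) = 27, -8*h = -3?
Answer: -2439245/5856824 ≈ -0.41648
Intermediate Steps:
h = 3/8 (h = -1/8*(-3) = 3/8 ≈ 0.37500)
f(v) = v*(3/8 + v) (f(v) = v*(v + 3/8) = v*(3/8 + v))
E(x) = x**2 + 28*x (E(x) = (x**2 + 27*x) + x = x**2 + 28*x)
(f(-521) + E(-198))/(-376488 - 355615) = ((1/8)*(-521)*(3 + 8*(-521)) - 198*(28 - 198))/(-376488 - 355615) = ((1/8)*(-521)*(3 - 4168) - 198*(-170))/(-732103) = ((1/8)*(-521)*(-4165) + 33660)*(-1/732103) = (2169965/8 + 33660)*(-1/732103) = (2439245/8)*(-1/732103) = -2439245/5856824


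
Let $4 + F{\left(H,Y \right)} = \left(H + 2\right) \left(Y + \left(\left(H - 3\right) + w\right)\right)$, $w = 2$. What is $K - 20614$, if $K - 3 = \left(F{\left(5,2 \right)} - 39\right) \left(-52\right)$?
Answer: $-20559$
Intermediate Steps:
$F{\left(H,Y \right)} = -4 + \left(2 + H\right) \left(-1 + H + Y\right)$ ($F{\left(H,Y \right)} = -4 + \left(H + 2\right) \left(Y + \left(\left(H - 3\right) + 2\right)\right) = -4 + \left(2 + H\right) \left(Y + \left(\left(-3 + H\right) + 2\right)\right) = -4 + \left(2 + H\right) \left(Y + \left(-1 + H\right)\right) = -4 + \left(2 + H\right) \left(-1 + H + Y\right)$)
$K = 55$ ($K = 3 + \left(\left(-6 + 5 + 5^{2} + 2 \cdot 2 + 5 \cdot 2\right) - 39\right) \left(-52\right) = 3 + \left(\left(-6 + 5 + 25 + 4 + 10\right) - 39\right) \left(-52\right) = 3 + \left(38 - 39\right) \left(-52\right) = 3 - -52 = 3 + 52 = 55$)
$K - 20614 = 55 - 20614 = -20559$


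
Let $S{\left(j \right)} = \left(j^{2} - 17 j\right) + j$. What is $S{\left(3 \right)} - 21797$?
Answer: $-21836$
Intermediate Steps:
$S{\left(j \right)} = j^{2} - 16 j$
$S{\left(3 \right)} - 21797 = 3 \left(-16 + 3\right) - 21797 = 3 \left(-13\right) - 21797 = -39 - 21797 = -21836$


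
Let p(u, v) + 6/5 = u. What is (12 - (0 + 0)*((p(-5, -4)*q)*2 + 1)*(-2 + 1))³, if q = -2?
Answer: 1728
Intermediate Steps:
p(u, v) = -6/5 + u
(12 - (0 + 0)*((p(-5, -4)*q)*2 + 1)*(-2 + 1))³ = (12 - (0 + 0)*(((-6/5 - 5)*(-2))*2 + 1)*(-2 + 1))³ = (12 - 0*(-31/5*(-2)*2 + 1)*(-1))³ = (12 - 0*((62/5)*2 + 1)*(-1))³ = (12 - 0*(124/5 + 1)*(-1))³ = (12 - 0*(129/5)*(-1))³ = (12 - 0*(-1))³ = (12 - 1*0)³ = (12 + 0)³ = 12³ = 1728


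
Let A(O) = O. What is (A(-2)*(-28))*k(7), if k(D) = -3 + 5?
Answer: 112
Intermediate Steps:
k(D) = 2
(A(-2)*(-28))*k(7) = -2*(-28)*2 = 56*2 = 112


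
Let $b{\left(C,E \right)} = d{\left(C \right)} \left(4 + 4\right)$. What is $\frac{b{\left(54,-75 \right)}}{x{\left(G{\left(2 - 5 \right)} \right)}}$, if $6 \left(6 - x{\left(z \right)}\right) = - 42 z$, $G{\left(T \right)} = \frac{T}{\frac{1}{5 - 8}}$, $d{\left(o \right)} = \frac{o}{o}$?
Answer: $\frac{8}{69} \approx 0.11594$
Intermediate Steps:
$d{\left(o \right)} = 1$
$b{\left(C,E \right)} = 8$ ($b{\left(C,E \right)} = 1 \left(4 + 4\right) = 1 \cdot 8 = 8$)
$G{\left(T \right)} = - 3 T$ ($G{\left(T \right)} = \frac{T}{\frac{1}{-3}} = \frac{T}{- \frac{1}{3}} = T \left(-3\right) = - 3 T$)
$x{\left(z \right)} = 6 + 7 z$ ($x{\left(z \right)} = 6 - \frac{\left(-42\right) z}{6} = 6 + 7 z$)
$\frac{b{\left(54,-75 \right)}}{x{\left(G{\left(2 - 5 \right)} \right)}} = \frac{8}{6 + 7 \left(- 3 \left(2 - 5\right)\right)} = \frac{8}{6 + 7 \left(\left(-3\right) \left(-3\right)\right)} = \frac{8}{6 + 7 \cdot 9} = \frac{8}{6 + 63} = \frac{8}{69}$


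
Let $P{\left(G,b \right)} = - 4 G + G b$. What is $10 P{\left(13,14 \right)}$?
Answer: $1300$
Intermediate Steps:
$10 P{\left(13,14 \right)} = 10 \cdot 13 \left(-4 + 14\right) = 10 \cdot 13 \cdot 10 = 10 \cdot 130 = 1300$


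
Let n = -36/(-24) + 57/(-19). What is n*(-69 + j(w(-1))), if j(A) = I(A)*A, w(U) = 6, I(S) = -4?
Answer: 279/2 ≈ 139.50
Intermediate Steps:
n = -3/2 (n = -36*(-1/24) + 57*(-1/19) = 3/2 - 3 = -3/2 ≈ -1.5000)
j(A) = -4*A
n*(-69 + j(w(-1))) = -3*(-69 - 4*6)/2 = -3*(-69 - 24)/2 = -3/2*(-93) = 279/2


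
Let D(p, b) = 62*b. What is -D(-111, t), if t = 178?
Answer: -11036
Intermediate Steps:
-D(-111, t) = -62*178 = -1*11036 = -11036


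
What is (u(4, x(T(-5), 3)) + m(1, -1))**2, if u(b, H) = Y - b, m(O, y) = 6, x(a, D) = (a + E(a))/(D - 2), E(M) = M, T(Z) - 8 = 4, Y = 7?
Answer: 81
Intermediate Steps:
T(Z) = 12 (T(Z) = 8 + 4 = 12)
x(a, D) = 2*a/(-2 + D) (x(a, D) = (a + a)/(D - 2) = (2*a)/(-2 + D) = 2*a/(-2 + D))
u(b, H) = 7 - b
(u(4, x(T(-5), 3)) + m(1, -1))**2 = ((7 - 1*4) + 6)**2 = ((7 - 4) + 6)**2 = (3 + 6)**2 = 9**2 = 81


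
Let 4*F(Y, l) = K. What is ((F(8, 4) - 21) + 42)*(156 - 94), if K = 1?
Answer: 2635/2 ≈ 1317.5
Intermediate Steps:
F(Y, l) = 1/4 (F(Y, l) = (1/4)*1 = 1/4)
((F(8, 4) - 21) + 42)*(156 - 94) = ((1/4 - 21) + 42)*(156 - 94) = (-83/4 + 42)*62 = (85/4)*62 = 2635/2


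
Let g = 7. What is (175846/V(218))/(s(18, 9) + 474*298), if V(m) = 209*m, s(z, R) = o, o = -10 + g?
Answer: 7993/292526679 ≈ 2.7324e-5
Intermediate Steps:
o = -3 (o = -10 + 7 = -3)
s(z, R) = -3
(175846/V(218))/(s(18, 9) + 474*298) = (175846/((209*218)))/(-3 + 474*298) = (175846/45562)/(-3 + 141252) = (175846*(1/45562))/141249 = (7993/2071)*(1/141249) = 7993/292526679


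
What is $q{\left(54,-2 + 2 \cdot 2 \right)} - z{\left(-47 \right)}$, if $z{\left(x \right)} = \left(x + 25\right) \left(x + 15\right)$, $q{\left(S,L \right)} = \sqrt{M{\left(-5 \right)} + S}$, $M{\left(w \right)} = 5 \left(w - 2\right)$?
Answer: $-704 + \sqrt{19} \approx -699.64$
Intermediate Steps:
$M{\left(w \right)} = -10 + 5 w$ ($M{\left(w \right)} = 5 \left(-2 + w\right) = -10 + 5 w$)
$q{\left(S,L \right)} = \sqrt{-35 + S}$ ($q{\left(S,L \right)} = \sqrt{\left(-10 + 5 \left(-5\right)\right) + S} = \sqrt{\left(-10 - 25\right) + S} = \sqrt{-35 + S}$)
$z{\left(x \right)} = \left(15 + x\right) \left(25 + x\right)$ ($z{\left(x \right)} = \left(25 + x\right) \left(15 + x\right) = \left(15 + x\right) \left(25 + x\right)$)
$q{\left(54,-2 + 2 \cdot 2 \right)} - z{\left(-47 \right)} = \sqrt{-35 + 54} - \left(375 + \left(-47\right)^{2} + 40 \left(-47\right)\right) = \sqrt{19} - \left(375 + 2209 - 1880\right) = \sqrt{19} - 704 = -704 + \sqrt{19}$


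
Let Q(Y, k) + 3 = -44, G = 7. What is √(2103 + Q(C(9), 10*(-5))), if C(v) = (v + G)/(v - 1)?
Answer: 2*√514 ≈ 45.343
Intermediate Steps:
C(v) = (7 + v)/(-1 + v) (C(v) = (v + 7)/(v - 1) = (7 + v)/(-1 + v))
Q(Y, k) = -47 (Q(Y, k) = -3 - 44 = -47)
√(2103 + Q(C(9), 10*(-5))) = √(2103 - 47) = √2056 = 2*√514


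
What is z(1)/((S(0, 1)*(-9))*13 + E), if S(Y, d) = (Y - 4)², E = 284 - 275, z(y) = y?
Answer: -1/1863 ≈ -0.00053677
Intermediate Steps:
E = 9
S(Y, d) = (-4 + Y)²
z(1)/((S(0, 1)*(-9))*13 + E) = 1/(((-4 + 0)²*(-9))*13 + 9) = 1/(((-4)²*(-9))*13 + 9) = 1/((16*(-9))*13 + 9) = 1/(-144*13 + 9) = 1/(-1872 + 9) = 1/(-1863) = 1*(-1/1863) = -1/1863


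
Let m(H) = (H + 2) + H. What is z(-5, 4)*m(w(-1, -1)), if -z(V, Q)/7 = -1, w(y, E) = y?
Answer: 0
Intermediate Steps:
m(H) = 2 + 2*H (m(H) = (2 + H) + H = 2 + 2*H)
z(V, Q) = 7 (z(V, Q) = -7*(-1) = 7)
z(-5, 4)*m(w(-1, -1)) = 7*(2 + 2*(-1)) = 7*(2 - 2) = 7*0 = 0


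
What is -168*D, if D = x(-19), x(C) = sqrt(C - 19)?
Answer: -168*I*sqrt(38) ≈ -1035.6*I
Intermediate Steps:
x(C) = sqrt(-19 + C)
D = I*sqrt(38) (D = sqrt(-19 - 19) = sqrt(-38) = I*sqrt(38) ≈ 6.1644*I)
-168*D = -168*I*sqrt(38)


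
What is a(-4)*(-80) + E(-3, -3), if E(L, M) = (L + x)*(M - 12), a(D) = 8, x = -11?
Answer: -430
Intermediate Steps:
E(L, M) = (-12 + M)*(-11 + L) (E(L, M) = (L - 11)*(M - 12) = (-11 + L)*(-12 + M) = (-12 + M)*(-11 + L))
a(-4)*(-80) + E(-3, -3) = 8*(-80) + (132 - 12*(-3) - 11*(-3) - 3*(-3)) = -640 + (132 + 36 + 33 + 9) = -640 + 210 = -430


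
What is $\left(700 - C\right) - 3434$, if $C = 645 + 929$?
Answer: $-4308$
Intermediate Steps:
$C = 1574$
$\left(700 - C\right) - 3434 = \left(700 - 1574\right) - 3434 = -874 - 3434 = -4308$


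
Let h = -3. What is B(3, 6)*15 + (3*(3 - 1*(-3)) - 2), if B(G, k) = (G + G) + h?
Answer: 61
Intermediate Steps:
B(G, k) = -3 + 2*G (B(G, k) = (G + G) - 3 = 2*G - 3 = -3 + 2*G)
B(3, 6)*15 + (3*(3 - 1*(-3)) - 2) = (-3 + 2*3)*15 + (3*(3 - 1*(-3)) - 2) = (-3 + 6)*15 + (3*(3 + 3) - 2) = 3*15 + (3*6 - 2) = 45 + (18 - 2) = 45 + 16 = 61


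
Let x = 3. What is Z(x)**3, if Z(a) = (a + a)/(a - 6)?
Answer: -8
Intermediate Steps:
Z(a) = 2*a/(-6 + a) (Z(a) = (2*a)/(-6 + a) = 2*a/(-6 + a))
Z(x)**3 = (2*3/(-6 + 3))**3 = (2*3/(-3))**3 = (2*3*(-1/3))**3 = (-2)**3 = -8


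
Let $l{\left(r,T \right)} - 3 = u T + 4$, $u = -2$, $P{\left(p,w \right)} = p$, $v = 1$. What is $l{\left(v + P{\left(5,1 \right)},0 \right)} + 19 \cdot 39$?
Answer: $748$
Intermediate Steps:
$l{\left(r,T \right)} = 7 - 2 T$ ($l{\left(r,T \right)} = 3 - \left(-4 + 2 T\right) = 7 - 2 T$)
$l{\left(v + P{\left(5,1 \right)},0 \right)} + 19 \cdot 39 = \left(7 - 0\right) + 19 \cdot 39 = \left(7 + 0\right) + 741 = 7 + 741 = 748$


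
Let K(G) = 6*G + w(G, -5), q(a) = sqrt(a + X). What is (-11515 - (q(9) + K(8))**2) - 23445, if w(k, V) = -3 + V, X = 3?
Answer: -36572 - 160*sqrt(3) ≈ -36849.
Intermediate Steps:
q(a) = sqrt(3 + a) (q(a) = sqrt(a + 3) = sqrt(3 + a))
K(G) = -8 + 6*G (K(G) = 6*G + (-3 - 5) = 6*G - 8 = -8 + 6*G)
(-11515 - (q(9) + K(8))**2) - 23445 = (-11515 - (sqrt(3 + 9) + (-8 + 6*8))**2) - 23445 = (-11515 - (sqrt(12) + (-8 + 48))**2) - 23445 = (-11515 - (2*sqrt(3) + 40)**2) - 23445 = (-11515 - (40 + 2*sqrt(3))**2) - 23445 = -34960 - (40 + 2*sqrt(3))**2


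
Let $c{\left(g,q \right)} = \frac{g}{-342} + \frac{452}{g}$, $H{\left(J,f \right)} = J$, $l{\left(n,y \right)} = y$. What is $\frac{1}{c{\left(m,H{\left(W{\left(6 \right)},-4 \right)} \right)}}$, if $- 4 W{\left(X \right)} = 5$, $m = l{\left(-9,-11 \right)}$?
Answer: $- \frac{3762}{154463} \approx -0.024355$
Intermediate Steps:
$m = -11$
$W{\left(X \right)} = - \frac{5}{4}$ ($W{\left(X \right)} = \left(- \frac{1}{4}\right) 5 = - \frac{5}{4}$)
$c{\left(g,q \right)} = \frac{452}{g} - \frac{g}{342}$ ($c{\left(g,q \right)} = g \left(- \frac{1}{342}\right) + \frac{452}{g} = - \frac{g}{342} + \frac{452}{g} = \frac{452}{g} - \frac{g}{342}$)
$\frac{1}{c{\left(m,H{\left(W{\left(6 \right)},-4 \right)} \right)}} = \frac{1}{\frac{452}{-11} - - \frac{11}{342}} = \frac{1}{452 \left(- \frac{1}{11}\right) + \frac{11}{342}} = \frac{1}{- \frac{452}{11} + \frac{11}{342}} = \frac{1}{- \frac{154463}{3762}} = - \frac{3762}{154463}$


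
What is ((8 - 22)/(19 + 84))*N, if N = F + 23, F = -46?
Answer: 322/103 ≈ 3.1262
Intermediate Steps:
N = -23 (N = -46 + 23 = -23)
((8 - 22)/(19 + 84))*N = ((8 - 22)/(19 + 84))*(-23) = (-14/103)*(-23) = ((1/103)*(-14))*(-23) = -14/103*(-23) = 322/103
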